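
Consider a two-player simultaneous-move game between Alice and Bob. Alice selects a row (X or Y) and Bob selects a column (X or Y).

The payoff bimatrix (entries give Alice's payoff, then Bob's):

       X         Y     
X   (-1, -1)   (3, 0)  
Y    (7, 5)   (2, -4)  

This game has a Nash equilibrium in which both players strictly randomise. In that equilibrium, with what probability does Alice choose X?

9/10

Let x be the probability that Alice plays X. In a completely mixed equilibrium, Bob must be indifferent between X and Y.
Bob's expected payoff from X is −x + 5(1−x); from Y it is −4(1−x).
Setting these equal: −6x + 5 = 4x − 4, so x = 9/10.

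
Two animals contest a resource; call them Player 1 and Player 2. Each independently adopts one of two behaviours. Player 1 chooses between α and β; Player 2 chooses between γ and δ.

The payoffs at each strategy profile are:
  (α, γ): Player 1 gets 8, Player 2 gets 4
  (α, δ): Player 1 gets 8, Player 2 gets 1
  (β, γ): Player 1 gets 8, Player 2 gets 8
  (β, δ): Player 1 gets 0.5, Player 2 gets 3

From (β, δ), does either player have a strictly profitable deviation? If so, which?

Both

Player 1 at (β, δ) earns 0.5; deviating to α yields 8 — a strict improvement.
Player 2 earns 3; deviating to γ yields 8 — a strict improvement.
Both Player 1 and Player 2 have strictly profitable deviations.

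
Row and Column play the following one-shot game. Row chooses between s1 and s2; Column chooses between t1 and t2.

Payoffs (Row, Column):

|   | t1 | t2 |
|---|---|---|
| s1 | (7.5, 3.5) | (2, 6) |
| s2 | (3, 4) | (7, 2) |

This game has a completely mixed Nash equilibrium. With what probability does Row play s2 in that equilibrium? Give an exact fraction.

5/9

Let p be the probability that Row plays s1. In a completely mixed equilibrium, Column must be indifferent between t1 and t2.
Column's expected payoff from t1 is 3.5p + 4(1−p); from t2 it is 6p + 2(1−p).
Setting these equal: −0.5p + 4 = 4p + 2, so p = 4/9.
Therefore Row plays s2 with probability 1 − 4/9 = 5/9.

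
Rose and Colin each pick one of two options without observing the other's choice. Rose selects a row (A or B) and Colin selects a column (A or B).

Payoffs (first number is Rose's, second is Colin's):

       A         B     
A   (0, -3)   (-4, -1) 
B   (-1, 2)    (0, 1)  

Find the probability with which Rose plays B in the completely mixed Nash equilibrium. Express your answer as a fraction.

2/3

Let p be the probability that Rose plays A. In a completely mixed equilibrium, Colin must be indifferent between A and B.
Colin's expected payoff from A is −3p + 2(1−p); from B it is −p + (1−p).
Setting these equal: −5p + 2 = −2p + 1, so p = 1/3.
Therefore Rose plays B with probability 1 − 1/3 = 2/3.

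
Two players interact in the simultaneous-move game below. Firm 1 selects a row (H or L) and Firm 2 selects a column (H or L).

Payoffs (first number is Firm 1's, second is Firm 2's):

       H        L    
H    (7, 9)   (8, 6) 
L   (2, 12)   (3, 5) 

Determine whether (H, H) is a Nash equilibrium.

At (H, H), Firm 1 earns 7; switching to L would give 2, so Firm 1 has no profitable deviation.
Firm 2 earns 9; switching to L would give 6, so Firm 2 has no profitable deviation.
Neither player can gain by a unilateral deviation, so this profile is a Nash equilibrium.

Yes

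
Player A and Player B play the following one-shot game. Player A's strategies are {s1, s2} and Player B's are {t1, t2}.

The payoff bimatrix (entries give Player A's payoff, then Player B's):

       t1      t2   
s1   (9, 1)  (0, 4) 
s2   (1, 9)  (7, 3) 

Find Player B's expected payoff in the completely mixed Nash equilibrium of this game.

First find x, the probability Player A plays s1, from Player B's indifference between t1 and t2: x + 9(1−x) = 4x + 3(1−x), giving x = 2/3.
Since Player B is indifferent in equilibrium, Player B's expected payoff equals the payoff from either column against (2/3, 1/3). Using t1: (2/3) + 9(1/3) = 11/3.

11/3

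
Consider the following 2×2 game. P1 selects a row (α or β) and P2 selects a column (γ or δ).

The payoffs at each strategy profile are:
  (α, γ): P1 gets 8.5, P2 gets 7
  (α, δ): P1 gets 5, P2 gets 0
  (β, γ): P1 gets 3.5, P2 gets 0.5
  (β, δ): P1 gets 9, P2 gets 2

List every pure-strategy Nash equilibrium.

(α, γ) and (β, δ)

(α, γ): P1 gets 8.5 ≥ 3.5 from β, and P2 gets 7 ≥ 0 from δ — Nash equilibrium.
(α, δ): P1 prefers β (9 > 5); P2 prefers γ (7 > 0) — not an equilibrium.
(β, γ): P1 prefers α (8.5 > 3.5); P2 prefers δ (2 > 0.5) — not an equilibrium.
(β, δ): P1 gets 9 ≥ 5 from α, and P2 gets 2 ≥ 0.5 from γ — Nash equilibrium.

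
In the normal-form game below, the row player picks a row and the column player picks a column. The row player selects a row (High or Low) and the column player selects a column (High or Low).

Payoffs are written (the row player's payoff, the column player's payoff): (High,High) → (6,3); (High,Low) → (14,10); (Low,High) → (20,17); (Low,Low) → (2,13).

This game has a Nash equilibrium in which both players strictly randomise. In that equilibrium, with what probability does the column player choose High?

Let c be the probability that the column player plays High. In a completely mixed equilibrium, the row player must be indifferent between High and Low.
The row player's expected payoff from High is 6c + 14(1−c); from Low it is 20c + 2(1−c).
Setting these equal: −8c + 14 = 18c + 2, so c = 6/13.

6/13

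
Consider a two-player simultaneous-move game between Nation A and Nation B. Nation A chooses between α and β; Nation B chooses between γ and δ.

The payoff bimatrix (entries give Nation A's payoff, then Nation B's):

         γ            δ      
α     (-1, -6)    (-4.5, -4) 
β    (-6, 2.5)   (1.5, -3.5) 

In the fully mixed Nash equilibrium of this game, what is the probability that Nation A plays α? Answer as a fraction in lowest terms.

3/4

Let p be the probability that Nation A plays α. In a completely mixed equilibrium, Nation B must be indifferent between γ and δ.
Nation B's expected payoff from γ is −6p + 2.5(1−p); from δ it is −4p − 3.5(1−p).
Setting these equal: −8.5p + 2.5 = −0.5p − 3.5, so p = 3/4.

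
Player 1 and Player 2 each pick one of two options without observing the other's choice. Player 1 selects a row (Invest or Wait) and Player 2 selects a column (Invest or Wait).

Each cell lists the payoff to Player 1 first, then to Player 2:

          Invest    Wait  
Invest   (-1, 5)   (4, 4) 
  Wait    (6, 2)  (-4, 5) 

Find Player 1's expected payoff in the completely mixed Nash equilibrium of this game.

4/3

First find q, the probability Player 2 plays Invest, from Player 1's indifference between Invest and Wait: −q + 4(1−q) = 6q − 4(1−q), giving q = 8/15.
Since Player 1 is indifferent in equilibrium, Player 1's expected payoff equals the payoff from either row against (8/15, 7/15). Using Invest: −(8/15) + 4(7/15) = 4/3.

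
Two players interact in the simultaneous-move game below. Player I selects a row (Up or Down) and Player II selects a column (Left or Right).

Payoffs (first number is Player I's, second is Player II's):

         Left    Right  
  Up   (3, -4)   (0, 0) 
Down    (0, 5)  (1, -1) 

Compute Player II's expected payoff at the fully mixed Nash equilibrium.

First find x, the probability Player I plays Up, from Player II's indifference between Left and Right: −4x + 5(1−x) = −(1−x), giving x = 3/5.
Since Player II is indifferent in equilibrium, Player II's expected payoff equals the payoff from either column against (3/5, 2/5). Using Left: −4(3/5) + 5(2/5) = -2/5.

-2/5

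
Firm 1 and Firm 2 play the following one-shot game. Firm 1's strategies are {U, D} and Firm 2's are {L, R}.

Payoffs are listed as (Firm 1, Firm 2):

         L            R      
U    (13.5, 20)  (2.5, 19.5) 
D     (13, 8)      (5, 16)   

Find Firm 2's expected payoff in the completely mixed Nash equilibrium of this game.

First find p, the probability Firm 1 plays U, from Firm 2's indifference between L and R: 20p + 8(1−p) = 19.5p + 16(1−p), giving p = 16/17.
Since Firm 2 is indifferent in equilibrium, Firm 2's expected payoff equals the payoff from either column against (16/17, 1/17). Using L: 20(16/17) + 8(1/17) = 328/17.

328/17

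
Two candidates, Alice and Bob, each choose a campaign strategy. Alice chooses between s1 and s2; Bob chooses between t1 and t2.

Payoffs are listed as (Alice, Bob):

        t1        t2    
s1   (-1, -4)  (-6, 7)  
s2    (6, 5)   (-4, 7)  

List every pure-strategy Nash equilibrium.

(s2, t2)

(s1, t1): Alice prefers s2 (6 > -1); Bob prefers t2 (7 > -4) — not an equilibrium.
(s1, t2): Alice prefers s2 (-4 > -6) — not an equilibrium.
(s2, t1): Bob prefers t2 (7 > 5) — not an equilibrium.
(s2, t2): Alice gets -4 ≥ -6 from s1, and Bob gets 7 ≥ 5 from t1 — Nash equilibrium.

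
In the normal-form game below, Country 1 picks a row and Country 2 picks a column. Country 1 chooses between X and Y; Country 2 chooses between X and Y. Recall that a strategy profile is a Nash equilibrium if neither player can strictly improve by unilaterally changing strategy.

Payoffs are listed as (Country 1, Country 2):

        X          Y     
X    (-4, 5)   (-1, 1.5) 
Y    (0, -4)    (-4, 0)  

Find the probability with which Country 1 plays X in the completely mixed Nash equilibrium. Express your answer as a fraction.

Let x be the probability that Country 1 plays X. In a completely mixed equilibrium, Country 2 must be indifferent between X and Y.
Country 2's expected payoff from X is 5x − 4(1−x); from Y it is 1.5x.
Setting these equal: 9x − 4 = 1.5x, so x = 8/15.

8/15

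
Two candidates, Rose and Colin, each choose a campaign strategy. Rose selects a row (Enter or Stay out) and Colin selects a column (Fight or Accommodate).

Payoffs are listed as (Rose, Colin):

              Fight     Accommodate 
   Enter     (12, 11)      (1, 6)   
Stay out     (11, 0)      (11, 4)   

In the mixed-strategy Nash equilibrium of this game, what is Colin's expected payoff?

44/9

First find x, the probability Rose plays Enter, from Colin's indifference between Fight and Accommodate: 11x = 6x + 4(1−x), giving x = 4/9.
Since Colin is indifferent in equilibrium, Colin's expected payoff equals the payoff from either column against (4/9, 5/9). Using Fight: 11(4/9) = 44/9.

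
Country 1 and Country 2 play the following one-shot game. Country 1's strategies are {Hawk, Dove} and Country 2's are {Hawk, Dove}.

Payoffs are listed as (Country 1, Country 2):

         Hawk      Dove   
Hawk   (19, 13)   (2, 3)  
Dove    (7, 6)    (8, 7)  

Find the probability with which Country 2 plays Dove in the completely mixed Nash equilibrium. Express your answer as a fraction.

Let y be the probability that Country 2 plays Hawk. In a completely mixed equilibrium, Country 1 must be indifferent between Hawk and Dove.
Country 1's expected payoff from Hawk is 19y + 2(1−y); from Dove it is 7y + 8(1−y).
Setting these equal: 17y + 2 = −y + 8, so y = 1/3.
Therefore Country 2 plays Dove with probability 1 − 1/3 = 2/3.

2/3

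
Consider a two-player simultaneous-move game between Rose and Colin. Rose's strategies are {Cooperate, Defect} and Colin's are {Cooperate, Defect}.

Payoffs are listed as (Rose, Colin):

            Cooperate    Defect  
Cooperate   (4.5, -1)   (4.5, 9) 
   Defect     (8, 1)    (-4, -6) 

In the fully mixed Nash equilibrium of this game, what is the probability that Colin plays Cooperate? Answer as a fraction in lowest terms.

17/24

Let q be the probability that Colin plays Cooperate. In a completely mixed equilibrium, Rose must be indifferent between Cooperate and Defect.
Rose's expected payoff from Cooperate is 4.5q + 4.5(1−q); from Defect it is 8q − 4(1−q).
Setting these equal: 4.5 = 12q − 4, so q = 17/24.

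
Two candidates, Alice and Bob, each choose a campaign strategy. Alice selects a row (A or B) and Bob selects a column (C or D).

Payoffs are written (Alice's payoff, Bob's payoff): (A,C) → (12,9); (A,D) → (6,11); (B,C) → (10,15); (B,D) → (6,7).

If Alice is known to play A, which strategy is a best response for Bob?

Against A, Bob earns 9 from C and 11 from D.
So D is the best response.

D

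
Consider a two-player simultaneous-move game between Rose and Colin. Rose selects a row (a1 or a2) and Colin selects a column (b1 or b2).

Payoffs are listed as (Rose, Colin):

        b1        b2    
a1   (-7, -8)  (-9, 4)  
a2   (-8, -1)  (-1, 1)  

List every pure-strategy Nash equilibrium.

(a2, b2)

(a1, b1): Colin prefers b2 (4 > -8) — not an equilibrium.
(a1, b2): Rose prefers a2 (-1 > -9) — not an equilibrium.
(a2, b1): Rose prefers a1 (-7 > -8); Colin prefers b2 (1 > -1) — not an equilibrium.
(a2, b2): Rose gets -1 ≥ -9 from a1, and Colin gets 1 ≥ -1 from b1 — Nash equilibrium.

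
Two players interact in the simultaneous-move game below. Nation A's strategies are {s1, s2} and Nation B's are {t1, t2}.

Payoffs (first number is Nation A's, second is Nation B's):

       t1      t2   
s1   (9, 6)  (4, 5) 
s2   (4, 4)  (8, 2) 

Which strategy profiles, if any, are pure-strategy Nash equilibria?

(s1, t1): Nation A gets 9 ≥ 4 from s2, and Nation B gets 6 ≥ 5 from t2 — Nash equilibrium.
(s1, t2): Nation A prefers s2 (8 > 4); Nation B prefers t1 (6 > 5) — not an equilibrium.
(s2, t1): Nation A prefers s1 (9 > 4) — not an equilibrium.
(s2, t2): Nation B prefers t1 (4 > 2) — not an equilibrium.

(s1, t1)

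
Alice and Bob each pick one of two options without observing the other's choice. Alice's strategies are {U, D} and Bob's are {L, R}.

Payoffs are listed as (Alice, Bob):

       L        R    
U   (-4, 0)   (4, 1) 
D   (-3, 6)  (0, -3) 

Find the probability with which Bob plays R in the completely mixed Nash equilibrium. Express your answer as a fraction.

1/5

Let q be the probability that Bob plays L. In a completely mixed equilibrium, Alice must be indifferent between U and D.
Alice's expected payoff from U is −4q + 4(1−q); from D it is −3q.
Setting these equal: −8q + 4 = −3q, so q = 4/5.
Therefore Bob plays R with probability 1 − 4/5 = 1/5.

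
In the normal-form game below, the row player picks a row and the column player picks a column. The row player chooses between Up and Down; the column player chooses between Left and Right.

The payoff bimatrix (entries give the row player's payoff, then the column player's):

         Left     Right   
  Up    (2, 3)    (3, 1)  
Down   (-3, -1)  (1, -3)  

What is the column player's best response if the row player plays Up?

Against Up, the column player earns 3 from Left and 1 from Right.
So Left is the best response.

Left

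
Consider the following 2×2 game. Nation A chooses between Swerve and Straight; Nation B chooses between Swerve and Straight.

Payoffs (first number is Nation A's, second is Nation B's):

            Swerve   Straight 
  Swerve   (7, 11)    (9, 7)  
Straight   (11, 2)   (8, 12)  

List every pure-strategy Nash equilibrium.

(Swerve, Swerve): Nation A prefers Straight (11 > 7) — not an equilibrium.
(Swerve, Straight): Nation B prefers Swerve (11 > 7) — not an equilibrium.
(Straight, Swerve): Nation B prefers Straight (12 > 2) — not an equilibrium.
(Straight, Straight): Nation A prefers Swerve (9 > 8) — not an equilibrium.

none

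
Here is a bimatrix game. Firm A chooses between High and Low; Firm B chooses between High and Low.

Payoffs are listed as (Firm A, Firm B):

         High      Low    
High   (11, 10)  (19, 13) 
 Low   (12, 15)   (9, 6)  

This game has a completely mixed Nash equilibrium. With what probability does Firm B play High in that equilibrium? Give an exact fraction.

Let q be the probability that Firm B plays High. In a completely mixed equilibrium, Firm A must be indifferent between High and Low.
Firm A's expected payoff from High is 11q + 19(1−q); from Low it is 12q + 9(1−q).
Setting these equal: −8q + 19 = 3q + 9, so q = 10/11.

10/11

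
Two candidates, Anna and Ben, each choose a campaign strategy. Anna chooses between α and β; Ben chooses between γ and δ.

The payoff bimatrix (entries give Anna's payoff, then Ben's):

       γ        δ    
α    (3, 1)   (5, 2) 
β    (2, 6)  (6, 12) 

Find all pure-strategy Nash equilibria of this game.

(α, γ): Ben prefers δ (2 > 1) — not an equilibrium.
(α, δ): Anna prefers β (6 > 5) — not an equilibrium.
(β, γ): Anna prefers α (3 > 2); Ben prefers δ (12 > 6) — not an equilibrium.
(β, δ): Anna gets 6 ≥ 5 from α, and Ben gets 12 ≥ 6 from γ — Nash equilibrium.

(β, δ)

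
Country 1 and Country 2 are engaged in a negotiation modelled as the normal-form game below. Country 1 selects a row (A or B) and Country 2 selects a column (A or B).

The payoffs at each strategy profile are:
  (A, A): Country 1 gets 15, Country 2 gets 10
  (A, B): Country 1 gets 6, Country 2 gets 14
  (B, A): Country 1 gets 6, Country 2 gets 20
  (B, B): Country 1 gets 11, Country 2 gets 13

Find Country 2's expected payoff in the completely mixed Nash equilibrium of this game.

150/11

First find x, the probability Country 1 plays A, from Country 2's indifference between A and B: 10x + 20(1−x) = 14x + 13(1−x), giving x = 7/11.
Since Country 2 is indifferent in equilibrium, Country 2's expected payoff equals the payoff from either column against (7/11, 4/11). Using A: 10(7/11) + 20(4/11) = 150/11.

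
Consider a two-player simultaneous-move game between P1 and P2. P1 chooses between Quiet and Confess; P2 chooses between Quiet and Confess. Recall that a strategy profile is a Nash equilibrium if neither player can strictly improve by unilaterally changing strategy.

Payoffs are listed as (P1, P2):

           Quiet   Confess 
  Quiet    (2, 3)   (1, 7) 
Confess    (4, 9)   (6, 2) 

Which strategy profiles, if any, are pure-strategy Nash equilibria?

(Quiet, Quiet): P1 prefers Confess (4 > 2); P2 prefers Confess (7 > 3) — not an equilibrium.
(Quiet, Confess): P1 prefers Confess (6 > 1) — not an equilibrium.
(Confess, Quiet): P1 gets 4 ≥ 2 from Quiet, and P2 gets 9 ≥ 2 from Confess — Nash equilibrium.
(Confess, Confess): P2 prefers Quiet (9 > 2) — not an equilibrium.

(Confess, Quiet)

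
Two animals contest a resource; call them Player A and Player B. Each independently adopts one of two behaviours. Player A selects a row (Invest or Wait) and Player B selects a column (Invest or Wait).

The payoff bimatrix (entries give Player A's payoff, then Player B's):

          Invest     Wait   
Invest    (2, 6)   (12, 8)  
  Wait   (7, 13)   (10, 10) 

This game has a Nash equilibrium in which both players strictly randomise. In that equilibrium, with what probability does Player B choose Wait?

5/7

Let q be the probability that Player B plays Invest. In a completely mixed equilibrium, Player A must be indifferent between Invest and Wait.
Player A's expected payoff from Invest is 2q + 12(1−q); from Wait it is 7q + 10(1−q).
Setting these equal: −10q + 12 = −3q + 10, so q = 2/7.
Therefore Player B plays Wait with probability 1 − 2/7 = 5/7.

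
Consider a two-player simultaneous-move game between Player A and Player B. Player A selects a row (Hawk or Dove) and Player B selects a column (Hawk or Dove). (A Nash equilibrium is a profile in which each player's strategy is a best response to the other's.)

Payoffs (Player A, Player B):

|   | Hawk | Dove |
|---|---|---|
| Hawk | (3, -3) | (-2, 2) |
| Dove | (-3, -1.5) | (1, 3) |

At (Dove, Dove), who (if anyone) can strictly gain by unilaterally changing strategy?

Player A at (Dove, Dove) earns 1; deviating to Hawk yields -2 — not better.
Player B earns 3; deviating to Hawk yields -1.5 — not better.
Neither player can strictly improve; the profile is a Nash equilibrium.

Neither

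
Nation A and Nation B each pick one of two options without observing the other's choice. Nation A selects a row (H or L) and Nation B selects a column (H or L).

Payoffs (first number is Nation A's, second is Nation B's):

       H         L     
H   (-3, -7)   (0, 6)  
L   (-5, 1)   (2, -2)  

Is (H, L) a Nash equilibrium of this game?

At (H, L), Nation A earns 0; switching to L would give 2, so Nation A would deviate.
Nation B earns 6; switching to H would give -7, so Nation B has no profitable deviation.
Since at least one player can profitably deviate, this is not a Nash equilibrium.

No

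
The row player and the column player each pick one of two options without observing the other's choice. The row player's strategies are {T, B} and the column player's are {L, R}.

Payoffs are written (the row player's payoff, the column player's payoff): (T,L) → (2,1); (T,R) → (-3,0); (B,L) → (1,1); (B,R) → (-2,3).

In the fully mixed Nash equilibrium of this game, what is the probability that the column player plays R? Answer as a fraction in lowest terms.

1/2

Let q be the probability that the column player plays L. In a completely mixed equilibrium, the row player must be indifferent between T and B.
The row player's expected payoff from T is 2q − 3(1−q); from B it is q − 2(1−q).
Setting these equal: 5q − 3 = 3q − 2, so q = 1/2.
Therefore the column player plays R with probability 1 − 1/2 = 1/2.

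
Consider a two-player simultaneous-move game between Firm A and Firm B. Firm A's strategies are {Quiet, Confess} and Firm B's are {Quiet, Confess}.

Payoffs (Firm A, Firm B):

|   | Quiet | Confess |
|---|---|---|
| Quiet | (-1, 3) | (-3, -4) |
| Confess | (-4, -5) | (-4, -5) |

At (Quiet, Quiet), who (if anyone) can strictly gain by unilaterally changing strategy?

Firm A at (Quiet, Quiet) earns -1; deviating to Confess yields -4 — not better.
Firm B earns 3; deviating to Confess yields -4 — not better.
Neither player can strictly improve; the profile is a Nash equilibrium.

Neither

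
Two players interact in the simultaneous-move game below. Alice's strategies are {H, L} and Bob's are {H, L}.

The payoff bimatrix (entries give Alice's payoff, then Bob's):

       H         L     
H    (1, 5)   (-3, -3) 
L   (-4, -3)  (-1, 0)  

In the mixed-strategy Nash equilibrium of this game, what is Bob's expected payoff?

First find p, the probability Alice plays H, from Bob's indifference between H and L: 5p − 3(1−p) = −3p, giving p = 3/11.
Since Bob is indifferent in equilibrium, Bob's expected payoff equals the payoff from either column against (3/11, 8/11). Using H: 5(3/11) − 3(8/11) = -9/11.

-9/11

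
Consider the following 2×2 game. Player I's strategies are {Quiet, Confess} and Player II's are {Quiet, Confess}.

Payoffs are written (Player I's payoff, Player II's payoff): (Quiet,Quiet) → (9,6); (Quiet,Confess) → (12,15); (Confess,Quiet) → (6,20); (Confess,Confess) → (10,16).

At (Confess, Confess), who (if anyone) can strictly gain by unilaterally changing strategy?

Both

Player I at (Confess, Confess) earns 10; deviating to Quiet yields 12 — a strict improvement.
Player II earns 16; deviating to Quiet yields 20 — a strict improvement.
Both Player I and Player II have strictly profitable deviations.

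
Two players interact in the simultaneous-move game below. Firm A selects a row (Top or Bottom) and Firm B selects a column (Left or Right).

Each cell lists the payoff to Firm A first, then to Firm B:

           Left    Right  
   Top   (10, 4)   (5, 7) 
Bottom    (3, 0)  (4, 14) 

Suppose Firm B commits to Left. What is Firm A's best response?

Against Left, Firm A earns 10 from Top and 3 from Bottom.
So Top is the best response.

Top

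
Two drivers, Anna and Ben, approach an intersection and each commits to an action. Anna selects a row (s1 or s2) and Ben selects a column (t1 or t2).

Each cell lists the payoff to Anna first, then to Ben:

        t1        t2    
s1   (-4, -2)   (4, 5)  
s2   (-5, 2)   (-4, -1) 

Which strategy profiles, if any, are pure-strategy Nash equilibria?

(s1, t2)

(s1, t1): Ben prefers t2 (5 > -2) — not an equilibrium.
(s1, t2): Anna gets 4 ≥ -4 from s2, and Ben gets 5 ≥ -2 from t1 — Nash equilibrium.
(s2, t1): Anna prefers s1 (-4 > -5) — not an equilibrium.
(s2, t2): Anna prefers s1 (4 > -4); Ben prefers t1 (2 > -1) — not an equilibrium.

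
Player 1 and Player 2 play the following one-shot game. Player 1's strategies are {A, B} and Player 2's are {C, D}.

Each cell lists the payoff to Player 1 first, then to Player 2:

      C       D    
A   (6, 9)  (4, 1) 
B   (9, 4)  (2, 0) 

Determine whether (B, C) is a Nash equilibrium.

Yes

At (B, C), Player 1 earns 9; switching to A would give 6, so Player 1 has no profitable deviation.
Player 2 earns 4; switching to D would give 0, so Player 2 has no profitable deviation.
Neither player can gain by a unilateral deviation, so this profile is a Nash equilibrium.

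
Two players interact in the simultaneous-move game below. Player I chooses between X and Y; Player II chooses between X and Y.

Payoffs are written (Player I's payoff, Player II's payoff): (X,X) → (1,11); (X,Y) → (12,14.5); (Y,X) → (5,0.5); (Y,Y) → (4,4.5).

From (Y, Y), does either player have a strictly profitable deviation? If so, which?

Player I at (Y, Y) earns 4; deviating to X yields 12 — a strict improvement.
Player II earns 4.5; deviating to X yields 0.5 — not better.
Only Player I has a strictly profitable deviation.

Player I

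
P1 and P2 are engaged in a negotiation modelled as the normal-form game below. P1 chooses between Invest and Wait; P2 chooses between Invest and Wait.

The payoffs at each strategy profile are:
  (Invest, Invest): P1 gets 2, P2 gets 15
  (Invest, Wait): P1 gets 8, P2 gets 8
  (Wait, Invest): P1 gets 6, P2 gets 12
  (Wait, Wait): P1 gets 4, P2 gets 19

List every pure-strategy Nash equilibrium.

none

(Invest, Invest): P1 prefers Wait (6 > 2) — not an equilibrium.
(Invest, Wait): P2 prefers Invest (15 > 8) — not an equilibrium.
(Wait, Invest): P2 prefers Wait (19 > 12) — not an equilibrium.
(Wait, Wait): P1 prefers Invest (8 > 4) — not an equilibrium.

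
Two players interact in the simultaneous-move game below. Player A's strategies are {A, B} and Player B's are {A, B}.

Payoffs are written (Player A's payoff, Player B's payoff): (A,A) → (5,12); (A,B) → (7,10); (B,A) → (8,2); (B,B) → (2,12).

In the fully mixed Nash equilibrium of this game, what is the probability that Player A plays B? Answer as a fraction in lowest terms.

Let x be the probability that Player A plays A. In a completely mixed equilibrium, Player B must be indifferent between A and B.
Player B's expected payoff from A is 12x + 2(1−x); from B it is 10x + 12(1−x).
Setting these equal: 10x + 2 = −2x + 12, so x = 5/6.
Therefore Player A plays B with probability 1 − 5/6 = 1/6.

1/6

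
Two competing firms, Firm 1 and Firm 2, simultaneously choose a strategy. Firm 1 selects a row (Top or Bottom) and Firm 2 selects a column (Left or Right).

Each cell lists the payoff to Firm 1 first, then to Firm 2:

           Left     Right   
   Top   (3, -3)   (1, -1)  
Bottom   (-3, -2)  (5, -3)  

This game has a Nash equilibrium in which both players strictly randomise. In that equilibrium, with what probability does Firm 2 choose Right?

3/5

Let y be the probability that Firm 2 plays Left. In a completely mixed equilibrium, Firm 1 must be indifferent between Top and Bottom.
Firm 1's expected payoff from Top is 3y + (1−y); from Bottom it is −3y + 5(1−y).
Setting these equal: 2y + 1 = −8y + 5, so y = 2/5.
Therefore Firm 2 plays Right with probability 1 − 2/5 = 3/5.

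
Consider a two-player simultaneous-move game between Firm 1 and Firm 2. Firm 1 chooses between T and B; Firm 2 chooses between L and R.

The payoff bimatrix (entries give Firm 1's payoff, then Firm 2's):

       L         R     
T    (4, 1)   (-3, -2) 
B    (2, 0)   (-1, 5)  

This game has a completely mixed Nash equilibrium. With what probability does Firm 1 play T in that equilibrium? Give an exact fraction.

Let r be the probability that Firm 1 plays T. In a completely mixed equilibrium, Firm 2 must be indifferent between L and R.
Firm 2's expected payoff from L is r; from R it is −2r + 5(1−r).
Setting these equal: r = −7r + 5, so r = 5/8.

5/8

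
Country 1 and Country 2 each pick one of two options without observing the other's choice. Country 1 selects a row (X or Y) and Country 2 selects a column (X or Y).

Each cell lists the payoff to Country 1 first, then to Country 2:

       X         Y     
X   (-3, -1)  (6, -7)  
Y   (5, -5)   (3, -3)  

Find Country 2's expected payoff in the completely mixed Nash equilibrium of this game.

First find p, the probability Country 1 plays X, from Country 2's indifference between X and Y: −p − 5(1−p) = −7p − 3(1−p), giving p = 1/4.
Since Country 2 is indifferent in equilibrium, Country 2's expected payoff equals the payoff from either column against (1/4, 3/4). Using X: −(1/4) − 5(3/4) = -4.

-4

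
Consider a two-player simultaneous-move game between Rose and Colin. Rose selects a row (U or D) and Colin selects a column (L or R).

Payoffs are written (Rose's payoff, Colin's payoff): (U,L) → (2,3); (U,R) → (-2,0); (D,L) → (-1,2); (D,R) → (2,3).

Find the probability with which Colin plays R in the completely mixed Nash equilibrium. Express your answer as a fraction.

3/7

Let q be the probability that Colin plays L. In a completely mixed equilibrium, Rose must be indifferent between U and D.
Rose's expected payoff from U is 2q − 2(1−q); from D it is −q + 2(1−q).
Setting these equal: 4q − 2 = −3q + 2, so q = 4/7.
Therefore Colin plays R with probability 1 − 4/7 = 3/7.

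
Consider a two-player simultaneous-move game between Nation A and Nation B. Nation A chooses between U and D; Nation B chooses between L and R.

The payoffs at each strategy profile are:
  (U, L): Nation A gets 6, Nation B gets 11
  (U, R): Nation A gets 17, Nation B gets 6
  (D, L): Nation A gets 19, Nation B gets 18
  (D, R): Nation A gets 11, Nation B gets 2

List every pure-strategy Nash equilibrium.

(U, L): Nation A prefers D (19 > 6) — not an equilibrium.
(U, R): Nation B prefers L (11 > 6) — not an equilibrium.
(D, L): Nation A gets 19 ≥ 6 from U, and Nation B gets 18 ≥ 2 from R — Nash equilibrium.
(D, R): Nation A prefers U (17 > 11); Nation B prefers L (18 > 2) — not an equilibrium.

(D, L)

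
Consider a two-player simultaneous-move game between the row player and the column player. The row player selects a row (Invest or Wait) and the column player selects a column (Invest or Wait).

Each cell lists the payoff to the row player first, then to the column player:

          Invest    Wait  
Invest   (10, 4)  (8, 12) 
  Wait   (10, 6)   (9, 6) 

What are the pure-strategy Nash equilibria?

(Invest, Invest): the column player prefers Wait (12 > 4) — not an equilibrium.
(Invest, Wait): the row player prefers Wait (9 > 8) — not an equilibrium.
(Wait, Invest): the row player gets 10 ≥ 10 from Invest, and the column player gets 6 ≥ 6 from Wait — Nash equilibrium.
(Wait, Wait): the row player gets 9 ≥ 8 from Invest, and the column player gets 6 ≥ 6 from Invest — Nash equilibrium.

(Wait, Invest) and (Wait, Wait)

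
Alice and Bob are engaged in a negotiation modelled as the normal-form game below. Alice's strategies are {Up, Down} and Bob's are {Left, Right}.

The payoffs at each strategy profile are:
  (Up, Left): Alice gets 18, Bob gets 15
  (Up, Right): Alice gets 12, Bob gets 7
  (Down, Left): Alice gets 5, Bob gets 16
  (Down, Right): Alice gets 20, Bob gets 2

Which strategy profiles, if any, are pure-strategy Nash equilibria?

(Up, Left): Alice gets 18 ≥ 5 from Down, and Bob gets 15 ≥ 7 from Right — Nash equilibrium.
(Up, Right): Alice prefers Down (20 > 12); Bob prefers Left (15 > 7) — not an equilibrium.
(Down, Left): Alice prefers Up (18 > 5) — not an equilibrium.
(Down, Right): Bob prefers Left (16 > 2) — not an equilibrium.

(Up, Left)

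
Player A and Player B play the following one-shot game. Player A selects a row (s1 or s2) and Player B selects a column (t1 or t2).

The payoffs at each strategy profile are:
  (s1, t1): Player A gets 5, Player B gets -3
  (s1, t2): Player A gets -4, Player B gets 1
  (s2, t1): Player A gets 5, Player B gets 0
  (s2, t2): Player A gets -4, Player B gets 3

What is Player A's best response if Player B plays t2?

either — both s1 and s2 are best responses

Against t2, Player A earns -4 from s1 and -4 from s2.
So either strategy is a best response.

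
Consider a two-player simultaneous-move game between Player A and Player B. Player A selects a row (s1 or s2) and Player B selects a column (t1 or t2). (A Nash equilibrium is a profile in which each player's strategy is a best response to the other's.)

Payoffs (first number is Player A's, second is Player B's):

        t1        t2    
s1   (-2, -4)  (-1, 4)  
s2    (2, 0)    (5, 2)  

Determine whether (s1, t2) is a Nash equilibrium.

At (s1, t2), Player A earns -1; switching to s2 would give 5, so Player A would deviate.
Player B earns 4; switching to t1 would give -4, so Player B has no profitable deviation.
Since at least one player can profitably deviate, this is not a Nash equilibrium.

No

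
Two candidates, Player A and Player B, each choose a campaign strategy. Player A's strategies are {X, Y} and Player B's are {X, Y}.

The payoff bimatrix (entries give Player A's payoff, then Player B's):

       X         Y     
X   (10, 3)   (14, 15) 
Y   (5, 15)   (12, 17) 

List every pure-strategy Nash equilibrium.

(X, Y)

(X, X): Player B prefers Y (15 > 3) — not an equilibrium.
(X, Y): Player A gets 14 ≥ 12 from Y, and Player B gets 15 ≥ 3 from X — Nash equilibrium.
(Y, X): Player A prefers X (10 > 5); Player B prefers Y (17 > 15) — not an equilibrium.
(Y, Y): Player A prefers X (14 > 12) — not an equilibrium.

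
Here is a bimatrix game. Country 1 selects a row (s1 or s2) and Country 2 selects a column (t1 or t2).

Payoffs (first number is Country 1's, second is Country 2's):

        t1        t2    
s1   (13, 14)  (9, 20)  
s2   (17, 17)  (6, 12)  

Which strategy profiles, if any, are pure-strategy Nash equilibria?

(s1, t1): Country 1 prefers s2 (17 > 13); Country 2 prefers t2 (20 > 14) — not an equilibrium.
(s1, t2): Country 1 gets 9 ≥ 6 from s2, and Country 2 gets 20 ≥ 14 from t1 — Nash equilibrium.
(s2, t1): Country 1 gets 17 ≥ 13 from s1, and Country 2 gets 17 ≥ 12 from t2 — Nash equilibrium.
(s2, t2): Country 1 prefers s1 (9 > 6); Country 2 prefers t1 (17 > 12) — not an equilibrium.

(s1, t2) and (s2, t1)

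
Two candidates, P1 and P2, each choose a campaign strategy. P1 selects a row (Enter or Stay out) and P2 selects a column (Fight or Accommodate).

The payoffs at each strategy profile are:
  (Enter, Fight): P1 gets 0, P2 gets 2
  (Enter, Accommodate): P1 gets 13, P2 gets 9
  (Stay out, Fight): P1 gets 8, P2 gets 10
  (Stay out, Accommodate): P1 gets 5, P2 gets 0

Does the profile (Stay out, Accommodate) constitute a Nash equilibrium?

At (Stay out, Accommodate), P1 earns 5; switching to Enter would give 13, so P1 would deviate.
P2 earns 0; switching to Fight would give 10, so P2 would deviate.
Since at least one player can profitably deviate, this is not a Nash equilibrium.

No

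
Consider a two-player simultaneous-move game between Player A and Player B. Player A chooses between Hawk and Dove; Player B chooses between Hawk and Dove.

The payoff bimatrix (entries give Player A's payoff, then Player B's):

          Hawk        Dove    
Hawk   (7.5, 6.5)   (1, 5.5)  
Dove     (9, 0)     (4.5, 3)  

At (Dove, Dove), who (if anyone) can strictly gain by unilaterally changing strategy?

Neither

Player A at (Dove, Dove) earns 4.5; deviating to Hawk yields 1 — not better.
Player B earns 3; deviating to Hawk yields 0 — not better.
Neither player can strictly improve; the profile is a Nash equilibrium.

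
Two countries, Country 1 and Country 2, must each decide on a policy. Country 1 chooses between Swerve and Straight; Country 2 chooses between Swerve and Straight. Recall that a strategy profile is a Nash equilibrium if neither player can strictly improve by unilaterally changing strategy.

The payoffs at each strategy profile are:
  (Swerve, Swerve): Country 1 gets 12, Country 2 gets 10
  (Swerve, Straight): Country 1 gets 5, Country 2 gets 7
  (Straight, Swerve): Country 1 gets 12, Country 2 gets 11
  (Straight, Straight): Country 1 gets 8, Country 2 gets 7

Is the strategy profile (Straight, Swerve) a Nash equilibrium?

Yes

At (Straight, Swerve), Country 1 earns 12; switching to Swerve would give 12, so Country 1 has no profitable deviation.
Country 2 earns 11; switching to Straight would give 7, so Country 2 has no profitable deviation.
Neither player can gain by a unilateral deviation, so this profile is a Nash equilibrium.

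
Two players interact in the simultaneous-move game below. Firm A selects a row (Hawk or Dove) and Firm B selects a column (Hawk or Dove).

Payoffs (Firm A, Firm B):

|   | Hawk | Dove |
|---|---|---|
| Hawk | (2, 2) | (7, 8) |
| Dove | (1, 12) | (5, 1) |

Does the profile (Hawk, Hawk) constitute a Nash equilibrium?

At (Hawk, Hawk), Firm A earns 2; switching to Dove would give 1, so Firm A has no profitable deviation.
Firm B earns 2; switching to Dove would give 8, so Firm B would deviate.
Since at least one player can profitably deviate, this is not a Nash equilibrium.

No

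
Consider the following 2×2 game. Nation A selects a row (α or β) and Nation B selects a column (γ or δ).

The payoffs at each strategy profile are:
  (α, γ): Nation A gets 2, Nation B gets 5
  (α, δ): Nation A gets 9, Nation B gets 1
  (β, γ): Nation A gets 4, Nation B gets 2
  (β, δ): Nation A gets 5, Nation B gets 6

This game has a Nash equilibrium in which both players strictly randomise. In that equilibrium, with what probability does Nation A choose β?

1/2

Let x be the probability that Nation A plays α. In a completely mixed equilibrium, Nation B must be indifferent between γ and δ.
Nation B's expected payoff from γ is 5x + 2(1−x); from δ it is x + 6(1−x).
Setting these equal: 3x + 2 = −5x + 6, so x = 1/2.
Therefore Nation A plays β with probability 1 − 1/2 = 1/2.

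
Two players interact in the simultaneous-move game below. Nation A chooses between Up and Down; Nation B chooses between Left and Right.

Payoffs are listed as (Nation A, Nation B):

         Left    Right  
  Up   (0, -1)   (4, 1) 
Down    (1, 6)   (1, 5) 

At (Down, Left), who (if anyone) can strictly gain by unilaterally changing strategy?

Neither

Nation A at (Down, Left) earns 1; deviating to Up yields 0 — not better.
Nation B earns 6; deviating to Right yields 5 — not better.
Neither player can strictly improve; the profile is a Nash equilibrium.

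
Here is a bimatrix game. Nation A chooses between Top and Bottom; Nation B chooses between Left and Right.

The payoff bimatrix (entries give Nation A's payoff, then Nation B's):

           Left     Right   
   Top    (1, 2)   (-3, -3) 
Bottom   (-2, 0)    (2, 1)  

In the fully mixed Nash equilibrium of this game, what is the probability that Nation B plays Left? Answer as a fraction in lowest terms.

Let q be the probability that Nation B plays Left. In a completely mixed equilibrium, Nation A must be indifferent between Top and Bottom.
Nation A's expected payoff from Top is q − 3(1−q); from Bottom it is −2q + 2(1−q).
Setting these equal: 4q − 3 = −4q + 2, so q = 5/8.

5/8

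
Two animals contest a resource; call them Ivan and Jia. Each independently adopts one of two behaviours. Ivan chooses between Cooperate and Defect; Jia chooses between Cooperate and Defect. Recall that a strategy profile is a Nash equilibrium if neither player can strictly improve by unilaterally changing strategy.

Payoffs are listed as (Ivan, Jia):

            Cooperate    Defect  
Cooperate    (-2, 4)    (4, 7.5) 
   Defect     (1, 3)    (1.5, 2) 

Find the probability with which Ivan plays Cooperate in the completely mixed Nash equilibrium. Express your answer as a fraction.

2/9

Let x be the probability that Ivan plays Cooperate. In a completely mixed equilibrium, Jia must be indifferent between Cooperate and Defect.
Jia's expected payoff from Cooperate is 4x + 3(1−x); from Defect it is 7.5x + 2(1−x).
Setting these equal: x + 3 = 5.5x + 2, so x = 2/9.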